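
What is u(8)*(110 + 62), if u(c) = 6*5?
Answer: 5160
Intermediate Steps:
u(c) = 30
u(8)*(110 + 62) = 30*(110 + 62) = 30*172 = 5160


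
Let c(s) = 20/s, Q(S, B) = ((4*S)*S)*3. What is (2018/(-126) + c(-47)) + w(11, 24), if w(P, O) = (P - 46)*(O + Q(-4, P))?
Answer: -22433843/2961 ≈ -7576.4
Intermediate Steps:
Q(S, B) = 12*S² (Q(S, B) = (4*S²)*3 = 12*S²)
w(P, O) = (-46 + P)*(192 + O) (w(P, O) = (P - 46)*(O + 12*(-4)²) = (-46 + P)*(O + 12*16) = (-46 + P)*(O + 192) = (-46 + P)*(192 + O))
(2018/(-126) + c(-47)) + w(11, 24) = (2018/(-126) + 20/(-47)) + (-8832 - 46*24 + 192*11 + 24*11) = (2018*(-1/126) + 20*(-1/47)) + (-8832 - 1104 + 2112 + 264) = (-1009/63 - 20/47) - 7560 = -48683/2961 - 7560 = -22433843/2961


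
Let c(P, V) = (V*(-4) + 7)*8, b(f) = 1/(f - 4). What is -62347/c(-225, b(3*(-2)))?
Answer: -311735/296 ≈ -1053.2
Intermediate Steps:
b(f) = 1/(-4 + f)
c(P, V) = 56 - 32*V (c(P, V) = (-4*V + 7)*8 = (7 - 4*V)*8 = 56 - 32*V)
-62347/c(-225, b(3*(-2))) = -62347/(56 - 32/(-4 + 3*(-2))) = -62347/(56 - 32/(-4 - 6)) = -62347/(56 - 32/(-10)) = -62347/(56 - 32*(-⅒)) = -62347/(56 + 16/5) = -62347/296/5 = -62347*5/296 = -311735/296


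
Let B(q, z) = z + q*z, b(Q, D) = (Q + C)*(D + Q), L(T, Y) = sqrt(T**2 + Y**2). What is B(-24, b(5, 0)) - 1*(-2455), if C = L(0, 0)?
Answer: 1880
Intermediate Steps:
C = 0 (C = sqrt(0**2 + 0**2) = sqrt(0 + 0) = sqrt(0) = 0)
b(Q, D) = Q*(D + Q) (b(Q, D) = (Q + 0)*(D + Q) = Q*(D + Q))
B(-24, b(5, 0)) - 1*(-2455) = (5*(0 + 5))*(1 - 24) - 1*(-2455) = (5*5)*(-23) + 2455 = 25*(-23) + 2455 = -575 + 2455 = 1880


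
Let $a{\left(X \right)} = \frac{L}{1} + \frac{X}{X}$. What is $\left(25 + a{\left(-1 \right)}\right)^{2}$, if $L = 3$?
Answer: $841$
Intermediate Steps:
$a{\left(X \right)} = 4$ ($a{\left(X \right)} = \frac{3}{1} + \frac{X}{X} = 3 \cdot 1 + 1 = 3 + 1 = 4$)
$\left(25 + a{\left(-1 \right)}\right)^{2} = \left(25 + 4\right)^{2} = 29^{2} = 841$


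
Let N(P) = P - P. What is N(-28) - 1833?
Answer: -1833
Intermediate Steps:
N(P) = 0
N(-28) - 1833 = 0 - 1833 = -1833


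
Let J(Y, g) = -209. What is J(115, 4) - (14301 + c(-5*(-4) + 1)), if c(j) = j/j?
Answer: -14511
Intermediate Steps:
c(j) = 1
J(115, 4) - (14301 + c(-5*(-4) + 1)) = -209 - (14301 + 1) = -209 - 1*14302 = -209 - 14302 = -14511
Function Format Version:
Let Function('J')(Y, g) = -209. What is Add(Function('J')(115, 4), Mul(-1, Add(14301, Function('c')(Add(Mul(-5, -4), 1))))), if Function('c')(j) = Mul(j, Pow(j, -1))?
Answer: -14511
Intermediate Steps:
Function('c')(j) = 1
Add(Function('J')(115, 4), Mul(-1, Add(14301, Function('c')(Add(Mul(-5, -4), 1))))) = Add(-209, Mul(-1, Add(14301, 1))) = Add(-209, Mul(-1, 14302)) = Add(-209, -14302) = -14511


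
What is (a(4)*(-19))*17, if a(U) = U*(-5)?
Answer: 6460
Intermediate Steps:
a(U) = -5*U
(a(4)*(-19))*17 = (-5*4*(-19))*17 = -20*(-19)*17 = 380*17 = 6460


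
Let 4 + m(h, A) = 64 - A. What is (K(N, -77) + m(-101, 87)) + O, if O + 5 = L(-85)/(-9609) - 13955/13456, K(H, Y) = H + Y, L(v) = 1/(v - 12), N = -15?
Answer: -1568211876971/12541974288 ≈ -125.04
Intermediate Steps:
m(h, A) = 60 - A (m(h, A) = -4 + (64 - A) = 60 - A)
L(v) = 1/(-12 + v)
O = -75716936699/12541974288 (O = -5 + (1/(-12 - 85*(-9609)) - 13955/13456) = -5 + (-1/9609/(-97) - 13955*1/13456) = -5 + (-1/97*(-1/9609) - 13955/13456) = -5 + (1/932073 - 13955/13456) = -5 - 13007065259/12541974288 = -75716936699/12541974288 ≈ -6.0371)
(K(N, -77) + m(-101, 87)) + O = ((-15 - 77) + (60 - 1*87)) - 75716936699/12541974288 = (-92 + (60 - 87)) - 75716936699/12541974288 = (-92 - 27) - 75716936699/12541974288 = -119 - 75716936699/12541974288 = -1568211876971/12541974288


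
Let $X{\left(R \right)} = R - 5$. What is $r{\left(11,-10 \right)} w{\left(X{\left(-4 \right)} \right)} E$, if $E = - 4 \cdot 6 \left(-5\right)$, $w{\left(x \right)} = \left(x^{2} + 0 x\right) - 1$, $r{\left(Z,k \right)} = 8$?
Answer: $76800$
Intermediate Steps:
$X{\left(R \right)} = -5 + R$
$w{\left(x \right)} = -1 + x^{2}$ ($w{\left(x \right)} = \left(x^{2} + 0\right) - 1 = x^{2} - 1 = -1 + x^{2}$)
$E = 120$ ($E = \left(-4\right) \left(-30\right) = 120$)
$r{\left(11,-10 \right)} w{\left(X{\left(-4 \right)} \right)} E = 8 \left(-1 + \left(-5 - 4\right)^{2}\right) 120 = 8 \left(-1 + \left(-9\right)^{2}\right) 120 = 8 \left(-1 + 81\right) 120 = 8 \cdot 80 \cdot 120 = 640 \cdot 120 = 76800$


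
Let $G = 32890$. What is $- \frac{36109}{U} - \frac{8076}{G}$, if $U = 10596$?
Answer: $- \frac{636599153}{174251220} \approx -3.6533$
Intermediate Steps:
$- \frac{36109}{U} - \frac{8076}{G} = - \frac{36109}{10596} - \frac{8076}{32890} = \left(-36109\right) \frac{1}{10596} - \frac{4038}{16445} = - \frac{36109}{10596} - \frac{4038}{16445} = - \frac{636599153}{174251220}$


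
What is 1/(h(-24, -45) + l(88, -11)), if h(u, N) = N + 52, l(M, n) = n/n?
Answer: ⅛ ≈ 0.12500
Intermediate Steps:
l(M, n) = 1
h(u, N) = 52 + N
1/(h(-24, -45) + l(88, -11)) = 1/((52 - 45) + 1) = 1/(7 + 1) = 1/8 = ⅛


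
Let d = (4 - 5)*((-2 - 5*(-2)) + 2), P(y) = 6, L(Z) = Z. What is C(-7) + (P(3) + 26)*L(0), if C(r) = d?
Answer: -10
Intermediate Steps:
d = -10 (d = -((-2 + 10) + 2) = -(8 + 2) = -1*10 = -10)
C(r) = -10
C(-7) + (P(3) + 26)*L(0) = -10 + (6 + 26)*0 = -10 + 32*0 = -10 + 0 = -10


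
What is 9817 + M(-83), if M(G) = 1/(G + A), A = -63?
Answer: 1433281/146 ≈ 9817.0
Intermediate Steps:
M(G) = 1/(-63 + G) (M(G) = 1/(G - 63) = 1/(-63 + G))
9817 + M(-83) = 9817 + 1/(-63 - 83) = 9817 + 1/(-146) = 9817 - 1/146 = 1433281/146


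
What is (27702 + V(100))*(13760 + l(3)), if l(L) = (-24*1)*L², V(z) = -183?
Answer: 372717336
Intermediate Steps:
l(L) = -24*L²
(27702 + V(100))*(13760 + l(3)) = (27702 - 183)*(13760 - 24*3²) = 27519*(13760 - 24*9) = 27519*(13760 - 216) = 27519*13544 = 372717336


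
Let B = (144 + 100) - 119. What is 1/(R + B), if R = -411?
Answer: -1/286 ≈ -0.0034965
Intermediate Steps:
B = 125 (B = 244 - 119 = 125)
1/(R + B) = 1/(-411 + 125) = 1/(-286) = -1/286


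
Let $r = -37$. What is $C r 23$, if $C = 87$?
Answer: $-74037$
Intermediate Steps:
$C r 23 = 87 \left(-37\right) 23 = \left(-3219\right) 23 = -74037$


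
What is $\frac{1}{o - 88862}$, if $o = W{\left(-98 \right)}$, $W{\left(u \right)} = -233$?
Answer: $- \frac{1}{89095} \approx -1.1224 \cdot 10^{-5}$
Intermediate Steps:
$o = -233$
$\frac{1}{o - 88862} = \frac{1}{-233 - 88862} = \frac{1}{-89095} = - \frac{1}{89095}$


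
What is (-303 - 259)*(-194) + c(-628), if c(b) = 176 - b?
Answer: 109832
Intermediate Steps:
(-303 - 259)*(-194) + c(-628) = (-303 - 259)*(-194) + (176 - 1*(-628)) = -562*(-194) + (176 + 628) = 109028 + 804 = 109832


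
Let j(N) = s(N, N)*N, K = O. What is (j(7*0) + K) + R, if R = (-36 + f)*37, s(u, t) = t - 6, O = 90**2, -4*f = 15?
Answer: 26517/4 ≈ 6629.3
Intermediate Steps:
f = -15/4 (f = -1/4*15 = -15/4 ≈ -3.7500)
O = 8100
s(u, t) = -6 + t
K = 8100
j(N) = N*(-6 + N) (j(N) = (-6 + N)*N = N*(-6 + N))
R = -5883/4 (R = (-36 - 15/4)*37 = -159/4*37 = -5883/4 ≈ -1470.8)
(j(7*0) + K) + R = ((7*0)*(-6 + 7*0) + 8100) - 5883/4 = (0*(-6 + 0) + 8100) - 5883/4 = (0*(-6) + 8100) - 5883/4 = (0 + 8100) - 5883/4 = 8100 - 5883/4 = 26517/4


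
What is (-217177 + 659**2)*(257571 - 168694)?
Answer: 19295552208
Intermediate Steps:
(-217177 + 659**2)*(257571 - 168694) = (-217177 + 434281)*88877 = 217104*88877 = 19295552208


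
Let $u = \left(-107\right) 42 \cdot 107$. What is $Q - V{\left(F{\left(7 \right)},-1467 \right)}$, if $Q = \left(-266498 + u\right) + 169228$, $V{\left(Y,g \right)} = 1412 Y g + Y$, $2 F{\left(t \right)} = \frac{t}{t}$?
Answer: $\frac{915147}{2} \approx 4.5757 \cdot 10^{5}$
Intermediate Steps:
$u = -480858$ ($u = \left(-4494\right) 107 = -480858$)
$F{\left(t \right)} = \frac{1}{2}$ ($F{\left(t \right)} = \frac{t \frac{1}{t}}{2} = \frac{1}{2} \cdot 1 = \frac{1}{2}$)
$V{\left(Y,g \right)} = Y + 1412 Y g$ ($V{\left(Y,g \right)} = 1412 Y g + Y = Y + 1412 Y g$)
$Q = -578128$ ($Q = \left(-266498 - 480858\right) + 169228 = -747356 + 169228 = -578128$)
$Q - V{\left(F{\left(7 \right)},-1467 \right)} = -578128 - \frac{1 + 1412 \left(-1467\right)}{2} = -578128 - \frac{1 - 2071404}{2} = -578128 - \frac{1}{2} \left(-2071403\right) = -578128 - - \frac{2071403}{2} = -578128 + \frac{2071403}{2} = \frac{915147}{2}$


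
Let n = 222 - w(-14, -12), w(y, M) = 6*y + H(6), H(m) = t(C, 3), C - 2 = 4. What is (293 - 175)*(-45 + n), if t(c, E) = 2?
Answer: 30562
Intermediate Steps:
C = 6 (C = 2 + 4 = 6)
H(m) = 2
w(y, M) = 2 + 6*y (w(y, M) = 6*y + 2 = 2 + 6*y)
n = 304 (n = 222 - (2 + 6*(-14)) = 222 - (2 - 84) = 222 - 1*(-82) = 222 + 82 = 304)
(293 - 175)*(-45 + n) = (293 - 175)*(-45 + 304) = 118*259 = 30562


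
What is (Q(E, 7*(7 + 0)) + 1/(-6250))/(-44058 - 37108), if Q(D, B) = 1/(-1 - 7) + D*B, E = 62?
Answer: -75946871/2029150000 ≈ -0.037428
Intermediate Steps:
Q(D, B) = -1/8 + B*D (Q(D, B) = 1/(-8) + B*D = -1/8 + B*D)
(Q(E, 7*(7 + 0)) + 1/(-6250))/(-44058 - 37108) = ((-1/8 + (7*(7 + 0))*62) + 1/(-6250))/(-44058 - 37108) = ((-1/8 + (7*7)*62) - 1/6250)/(-81166) = ((-1/8 + 49*62) - 1/6250)*(-1/81166) = ((-1/8 + 3038) - 1/6250)*(-1/81166) = (24303/8 - 1/6250)*(-1/81166) = (75946871/25000)*(-1/81166) = -75946871/2029150000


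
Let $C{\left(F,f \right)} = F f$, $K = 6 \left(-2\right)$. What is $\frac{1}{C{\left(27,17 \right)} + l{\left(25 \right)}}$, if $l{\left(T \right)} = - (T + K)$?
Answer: $\frac{1}{446} \approx 0.0022422$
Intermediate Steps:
$K = -12$
$l{\left(T \right)} = 12 - T$ ($l{\left(T \right)} = - (T - 12) = - (-12 + T) = 12 - T$)
$\frac{1}{C{\left(27,17 \right)} + l{\left(25 \right)}} = \frac{1}{27 \cdot 17 + \left(12 - 25\right)} = \frac{1}{459 + \left(12 - 25\right)} = \frac{1}{459 - 13} = \frac{1}{446}$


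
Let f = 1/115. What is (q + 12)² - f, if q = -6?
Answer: 4139/115 ≈ 35.991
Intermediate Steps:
f = 1/115 ≈ 0.0086956
(q + 12)² - f = (-6 + 12)² - 1*1/115 = 6² - 1/115 = 36 - 1/115 = 4139/115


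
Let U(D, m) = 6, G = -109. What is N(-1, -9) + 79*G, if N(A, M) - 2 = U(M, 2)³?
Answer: -8393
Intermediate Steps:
N(A, M) = 218 (N(A, M) = 2 + 6³ = 2 + 216 = 218)
N(-1, -9) + 79*G = 218 + 79*(-109) = 218 - 8611 = -8393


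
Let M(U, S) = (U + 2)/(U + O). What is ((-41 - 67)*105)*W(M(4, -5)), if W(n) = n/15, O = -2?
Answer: -2268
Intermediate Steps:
M(U, S) = (2 + U)/(-2 + U) (M(U, S) = (U + 2)/(U - 2) = (2 + U)/(-2 + U))
W(n) = n/15 (W(n) = n*(1/15) = n/15)
((-41 - 67)*105)*W(M(4, -5)) = ((-41 - 67)*105)*(((2 + 4)/(-2 + 4))/15) = (-108*105)*((6/2)/15) = -756*(½)*6 = -756*3 = -11340*⅕ = -2268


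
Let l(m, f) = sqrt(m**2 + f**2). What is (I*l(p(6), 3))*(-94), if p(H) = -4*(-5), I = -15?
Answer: 1410*sqrt(409) ≈ 28516.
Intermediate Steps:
p(H) = 20
l(m, f) = sqrt(f**2 + m**2)
(I*l(p(6), 3))*(-94) = -15*sqrt(3**2 + 20**2)*(-94) = -15*sqrt(9 + 400)*(-94) = -15*sqrt(409)*(-94) = 1410*sqrt(409)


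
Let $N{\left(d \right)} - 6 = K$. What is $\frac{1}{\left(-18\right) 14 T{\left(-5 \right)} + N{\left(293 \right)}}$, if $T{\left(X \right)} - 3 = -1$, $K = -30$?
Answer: $- \frac{1}{528} \approx -0.0018939$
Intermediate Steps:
$T{\left(X \right)} = 2$ ($T{\left(X \right)} = 3 - 1 = 2$)
$N{\left(d \right)} = -24$ ($N{\left(d \right)} = 6 - 30 = -24$)
$\frac{1}{\left(-18\right) 14 T{\left(-5 \right)} + N{\left(293 \right)}} = \frac{1}{\left(-18\right) 14 \cdot 2 - 24} = \frac{1}{\left(-252\right) 2 - 24} = \frac{1}{-504 - 24} = \frac{1}{-528} = - \frac{1}{528}$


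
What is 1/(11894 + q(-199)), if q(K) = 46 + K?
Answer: 1/11741 ≈ 8.5172e-5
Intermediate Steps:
1/(11894 + q(-199)) = 1/(11894 + (46 - 199)) = 1/(11894 - 153) = 1/11741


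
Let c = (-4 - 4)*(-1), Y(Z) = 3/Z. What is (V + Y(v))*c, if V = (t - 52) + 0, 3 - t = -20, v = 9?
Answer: -688/3 ≈ -229.33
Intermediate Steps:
t = 23 (t = 3 - 1*(-20) = 3 + 20 = 23)
V = -29 (V = (23 - 52) + 0 = -29 + 0 = -29)
c = 8 (c = -8*(-1) = 8)
(V + Y(v))*c = (-29 + 3/9)*8 = (-29 + 3*(⅑))*8 = (-29 + ⅓)*8 = -86/3*8 = -688/3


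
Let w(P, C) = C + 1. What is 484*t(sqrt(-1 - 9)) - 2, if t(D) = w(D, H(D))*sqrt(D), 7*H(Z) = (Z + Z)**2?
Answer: -2 - 15972*10**(1/4)*sqrt(I)/7 ≈ -2871.1 - 2869.1*I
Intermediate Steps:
H(Z) = 4*Z**2/7 (H(Z) = (Z + Z)**2/7 = (2*Z)**2/7 = (4*Z**2)/7 = 4*Z**2/7)
w(P, C) = 1 + C
t(D) = sqrt(D)*(1 + 4*D**2/7) (t(D) = (1 + 4*D**2/7)*sqrt(D) = sqrt(D)*(1 + 4*D**2/7))
484*t(sqrt(-1 - 9)) - 2 = 484*(sqrt(sqrt(-1 - 9))*(7 + 4*(sqrt(-1 - 9))**2)/7) - 2 = 484*(sqrt(sqrt(-10))*(7 + 4*(sqrt(-10))**2)/7) - 2 = 484*(sqrt(I*sqrt(10))*(7 + 4*(I*sqrt(10))**2)/7) - 2 = 484*((10**(1/4)*sqrt(I))*(7 + 4*(-10))/7) - 2 = 484*((10**(1/4)*sqrt(I))*(7 - 40)/7) - 2 = 484*((1/7)*(10**(1/4)*sqrt(I))*(-33)) - 2 = 484*(-33*10**(1/4)*sqrt(I)/7) - 2 = -15972*10**(1/4)*sqrt(I)/7 - 2 = -2 - 15972*10**(1/4)*sqrt(I)/7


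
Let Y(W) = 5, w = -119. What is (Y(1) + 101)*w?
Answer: -12614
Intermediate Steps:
(Y(1) + 101)*w = (5 + 101)*(-119) = 106*(-119) = -12614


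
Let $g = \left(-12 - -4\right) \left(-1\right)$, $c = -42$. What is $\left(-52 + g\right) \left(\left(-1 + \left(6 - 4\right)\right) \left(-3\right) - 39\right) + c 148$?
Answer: $-4368$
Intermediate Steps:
$g = 8$ ($g = \left(-12 + 4\right) \left(-1\right) = \left(-8\right) \left(-1\right) = 8$)
$\left(-52 + g\right) \left(\left(-1 + \left(6 - 4\right)\right) \left(-3\right) - 39\right) + c 148 = \left(-52 + 8\right) \left(\left(-1 + \left(6 - 4\right)\right) \left(-3\right) - 39\right) - 6216 = - 44 \left(\left(-1 + 2\right) \left(-3\right) - 39\right) - 6216 = - 44 \left(1 \left(-3\right) - 39\right) - 6216 = - 44 \left(-3 - 39\right) - 6216 = \left(-44\right) \left(-42\right) - 6216 = 1848 - 6216 = -4368$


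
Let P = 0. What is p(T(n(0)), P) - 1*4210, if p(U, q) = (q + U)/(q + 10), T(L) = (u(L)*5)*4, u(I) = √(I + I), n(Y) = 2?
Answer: -4206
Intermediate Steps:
u(I) = √2*√I (u(I) = √(2*I) = √2*√I)
T(L) = 20*√2*√L (T(L) = ((√2*√L)*5)*4 = (5*√2*√L)*4 = 20*√2*√L)
p(U, q) = (U + q)/(10 + q)
p(T(n(0)), P) - 1*4210 = (20*√2*√2 + 0)/(10 + 0) - 1*4210 = (40 + 0)/10 - 4210 = (⅒)*40 - 4210 = 4 - 4210 = -4206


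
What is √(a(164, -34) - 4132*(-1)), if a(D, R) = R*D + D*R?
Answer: 6*I*√195 ≈ 83.785*I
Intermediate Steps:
a(D, R) = 2*D*R (a(D, R) = D*R + D*R = 2*D*R)
√(a(164, -34) - 4132*(-1)) = √(2*164*(-34) - 4132*(-1)) = √(-11152 - 1033*(-4)) = √(-11152 + 4132) = √(-7020) = 6*I*√195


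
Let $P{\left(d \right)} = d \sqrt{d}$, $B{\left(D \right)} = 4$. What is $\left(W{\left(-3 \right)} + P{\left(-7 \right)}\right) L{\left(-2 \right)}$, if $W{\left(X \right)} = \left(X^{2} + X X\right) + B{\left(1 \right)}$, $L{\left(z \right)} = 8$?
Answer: $176 - 56 i \sqrt{7} \approx 176.0 - 148.16 i$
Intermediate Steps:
$W{\left(X \right)} = 4 + 2 X^{2}$ ($W{\left(X \right)} = \left(X^{2} + X X\right) + 4 = \left(X^{2} + X^{2}\right) + 4 = 2 X^{2} + 4 = 4 + 2 X^{2}$)
$P{\left(d \right)} = d^{\frac{3}{2}}$
$\left(W{\left(-3 \right)} + P{\left(-7 \right)}\right) L{\left(-2 \right)} = \left(\left(4 + 2 \left(-3\right)^{2}\right) + \left(-7\right)^{\frac{3}{2}}\right) 8 = \left(\left(4 + 2 \cdot 9\right) - 7 i \sqrt{7}\right) 8 = \left(\left(4 + 18\right) - 7 i \sqrt{7}\right) 8 = \left(22 - 7 i \sqrt{7}\right) 8 = 176 - 56 i \sqrt{7}$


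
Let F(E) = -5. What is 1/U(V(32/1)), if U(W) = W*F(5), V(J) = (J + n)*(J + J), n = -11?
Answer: -1/6720 ≈ -0.00014881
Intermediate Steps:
V(J) = 2*J*(-11 + J) (V(J) = (J - 11)*(J + J) = (-11 + J)*(2*J) = 2*J*(-11 + J))
U(W) = -5*W (U(W) = W*(-5) = -5*W)
1/U(V(32/1)) = 1/(-10*32/1*(-11 + 32/1)) = 1/(-10*32*1*(-11 + 32*1)) = 1/(-10*32*(-11 + 32)) = 1/(-10*32*21) = 1/(-5*1344) = 1/(-6720) = -1/6720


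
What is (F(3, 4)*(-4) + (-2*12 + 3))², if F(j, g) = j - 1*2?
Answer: 625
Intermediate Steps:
F(j, g) = -2 + j (F(j, g) = j - 2 = -2 + j)
(F(3, 4)*(-4) + (-2*12 + 3))² = ((-2 + 3)*(-4) + (-2*12 + 3))² = (1*(-4) + (-24 + 3))² = (-4 - 21)² = (-25)² = 625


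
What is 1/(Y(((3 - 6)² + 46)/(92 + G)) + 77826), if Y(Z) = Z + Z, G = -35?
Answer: 57/4436192 ≈ 1.2849e-5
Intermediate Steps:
Y(Z) = 2*Z
1/(Y(((3 - 6)² + 46)/(92 + G)) + 77826) = 1/(2*(((3 - 6)² + 46)/(92 - 35)) + 77826) = 1/(2*(((-3)² + 46)/57) + 77826) = 1/(2*((9 + 46)*(1/57)) + 77826) = 1/(2*(55*(1/57)) + 77826) = 1/(2*(55/57) + 77826) = 1/(110/57 + 77826) = 1/(4436192/57) = 57/4436192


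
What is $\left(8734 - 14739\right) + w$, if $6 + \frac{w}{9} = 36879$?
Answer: $325852$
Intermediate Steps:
$w = 331857$ ($w = -54 + 9 \cdot 36879 = -54 + 331911 = 331857$)
$\left(8734 - 14739\right) + w = \left(8734 - 14739\right) + 331857 = -6005 + 331857 = 325852$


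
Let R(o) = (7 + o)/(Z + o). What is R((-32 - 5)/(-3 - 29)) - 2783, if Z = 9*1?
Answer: -904214/325 ≈ -2782.2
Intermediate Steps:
Z = 9
R(o) = (7 + o)/(9 + o)
R((-32 - 5)/(-3 - 29)) - 2783 = (7 + (-32 - 5)/(-3 - 29))/(9 + (-32 - 5)/(-3 - 29)) - 2783 = (7 - 37/(-32))/(9 - 37/(-32)) - 2783 = (7 - 37*(-1/32))/(9 - 37*(-1/32)) - 2783 = (7 + 37/32)/(9 + 37/32) - 2783 = (261/32)/(325/32) - 2783 = (32/325)*(261/32) - 2783 = 261/325 - 2783 = -904214/325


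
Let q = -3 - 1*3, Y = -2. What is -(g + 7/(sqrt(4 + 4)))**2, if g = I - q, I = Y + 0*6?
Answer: -177/8 - 14*sqrt(2) ≈ -41.924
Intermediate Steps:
q = -6 (q = -3 - 3 = -6)
I = -2 (I = -2 + 0*6 = -2 + 0 = -2)
g = 4 (g = -2 - 1*(-6) = -2 + 6 = 4)
-(g + 7/(sqrt(4 + 4)))**2 = -(4 + 7/(sqrt(4 + 4)))**2 = -(4 + 7/(sqrt(8)))**2 = -(4 + 7/((2*sqrt(2))))**2 = -(4 + 7*(sqrt(2)/4))**2 = -(4 + 7*sqrt(2)/4)**2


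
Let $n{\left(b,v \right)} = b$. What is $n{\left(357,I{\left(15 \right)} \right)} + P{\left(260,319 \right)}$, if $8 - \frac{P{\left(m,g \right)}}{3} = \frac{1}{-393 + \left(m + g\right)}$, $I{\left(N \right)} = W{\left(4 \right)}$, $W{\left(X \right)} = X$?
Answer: $\frac{23621}{62} \approx 380.98$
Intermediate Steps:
$I{\left(N \right)} = 4$
$P{\left(m,g \right)} = 24 - \frac{3}{-393 + g + m}$ ($P{\left(m,g \right)} = 24 - \frac{3}{-393 + \left(m + g\right)} = 24 - \frac{3}{-393 + \left(g + m\right)} = 24 - \frac{3}{-393 + g + m}$)
$n{\left(357,I{\left(15 \right)} \right)} + P{\left(260,319 \right)} = 357 + \frac{3 \left(-3145 + 8 \cdot 319 + 8 \cdot 260\right)}{-393 + 319 + 260} = 357 + \frac{3 \left(-3145 + 2552 + 2080\right)}{186} = 357 + 3 \cdot \frac{1}{186} \cdot 1487 = 357 + \frac{1487}{62} = \frac{23621}{62}$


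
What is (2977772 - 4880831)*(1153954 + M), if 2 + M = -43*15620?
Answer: -917830131228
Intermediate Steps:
M = -671662 (M = -2 - 43*15620 = -2 - 671660 = -671662)
(2977772 - 4880831)*(1153954 + M) = (2977772 - 4880831)*(1153954 - 671662) = -1903059*482292 = -917830131228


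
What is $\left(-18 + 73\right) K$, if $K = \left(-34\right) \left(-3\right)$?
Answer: $5610$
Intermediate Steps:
$K = 102$
$\left(-18 + 73\right) K = \left(-18 + 73\right) 102 = 55 \cdot 102 = 5610$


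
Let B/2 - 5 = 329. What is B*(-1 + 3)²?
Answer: 2672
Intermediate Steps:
B = 668 (B = 10 + 2*329 = 10 + 658 = 668)
B*(-1 + 3)² = 668*(-1 + 3)² = 668*2² = 668*4 = 2672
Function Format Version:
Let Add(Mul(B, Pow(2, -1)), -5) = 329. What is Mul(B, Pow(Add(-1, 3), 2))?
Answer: 2672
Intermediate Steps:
B = 668 (B = Add(10, Mul(2, 329)) = Add(10, 658) = 668)
Mul(B, Pow(Add(-1, 3), 2)) = Mul(668, Pow(Add(-1, 3), 2)) = Mul(668, Pow(2, 2)) = Mul(668, 4) = 2672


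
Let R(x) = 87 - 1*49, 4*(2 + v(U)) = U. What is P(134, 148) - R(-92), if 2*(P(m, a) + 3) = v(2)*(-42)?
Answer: -19/2 ≈ -9.5000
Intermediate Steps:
v(U) = -2 + U/4
P(m, a) = 57/2 (P(m, a) = -3 + ((-2 + (¼)*2)*(-42))/2 = -3 + ((-2 + ½)*(-42))/2 = -3 + (-3/2*(-42))/2 = -3 + (½)*63 = -3 + 63/2 = 57/2)
R(x) = 38 (R(x) = 87 - 49 = 38)
P(134, 148) - R(-92) = 57/2 - 1*38 = 57/2 - 38 = -19/2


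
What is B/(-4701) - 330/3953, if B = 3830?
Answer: -16691320/18583053 ≈ -0.89820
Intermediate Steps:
B/(-4701) - 330/3953 = 3830/(-4701) - 330/3953 = 3830*(-1/4701) - 330*1/3953 = -3830/4701 - 330/3953 = -16691320/18583053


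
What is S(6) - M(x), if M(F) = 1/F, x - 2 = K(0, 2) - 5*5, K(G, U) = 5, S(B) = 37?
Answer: 667/18 ≈ 37.056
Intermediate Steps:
x = -18 (x = 2 + (5 - 5*5) = 2 + (5 - 25) = 2 - 20 = -18)
S(6) - M(x) = 37 - 1/(-18) = 37 - 1*(-1/18) = 37 + 1/18 = 667/18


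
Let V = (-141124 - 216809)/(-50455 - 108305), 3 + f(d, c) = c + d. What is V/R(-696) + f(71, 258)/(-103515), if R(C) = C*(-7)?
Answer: -956011681/355851776448 ≈ -0.0026865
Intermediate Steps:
f(d, c) = -3 + c + d (f(d, c) = -3 + (c + d) = -3 + c + d)
V = 119311/52920 (V = -357933/(-158760) = -357933*(-1/158760) = 119311/52920 ≈ 2.2546)
R(C) = -7*C
V/R(-696) + f(71, 258)/(-103515) = 119311/(52920*((-7*(-696)))) + (-3 + 258 + 71)/(-103515) = (119311/52920)/4872 + 326*(-1/103515) = (119311/52920)*(1/4872) - 326/103515 = 119311/257826240 - 326/103515 = -956011681/355851776448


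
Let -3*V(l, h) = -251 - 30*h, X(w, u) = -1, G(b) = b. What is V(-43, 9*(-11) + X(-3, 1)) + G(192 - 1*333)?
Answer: -3172/3 ≈ -1057.3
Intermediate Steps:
V(l, h) = 251/3 + 10*h (V(l, h) = -(-251 - 30*h)/3 = 251/3 + 10*h)
V(-43, 9*(-11) + X(-3, 1)) + G(192 - 1*333) = (251/3 + 10*(9*(-11) - 1)) + (192 - 1*333) = (251/3 + 10*(-99 - 1)) + (192 - 333) = (251/3 + 10*(-100)) - 141 = (251/3 - 1000) - 141 = -2749/3 - 141 = -3172/3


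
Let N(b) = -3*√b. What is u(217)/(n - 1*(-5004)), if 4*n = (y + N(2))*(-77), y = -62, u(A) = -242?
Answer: -11998360/307218689 + 111804*√2/307218689 ≈ -0.038540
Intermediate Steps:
n = 2387/2 + 231*√2/4 (n = ((-62 - 3*√2)*(-77))/4 = (4774 + 231*√2)/4 = 2387/2 + 231*√2/4 ≈ 1275.2)
u(217)/(n - 1*(-5004)) = -242/((2387/2 + 231*√2/4) - 1*(-5004)) = -242/((2387/2 + 231*√2/4) + 5004) = -242/(12395/2 + 231*√2/4)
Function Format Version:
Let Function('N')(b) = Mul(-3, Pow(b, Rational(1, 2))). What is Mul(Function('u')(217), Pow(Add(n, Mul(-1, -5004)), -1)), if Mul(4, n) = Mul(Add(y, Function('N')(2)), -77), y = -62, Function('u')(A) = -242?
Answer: Add(Rational(-11998360, 307218689), Mul(Rational(111804, 307218689), Pow(2, Rational(1, 2)))) ≈ -0.038540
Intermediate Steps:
n = Add(Rational(2387, 2), Mul(Rational(231, 4), Pow(2, Rational(1, 2)))) (n = Mul(Rational(1, 4), Mul(Add(-62, Mul(-3, Pow(2, Rational(1, 2)))), -77)) = Mul(Rational(1, 4), Add(4774, Mul(231, Pow(2, Rational(1, 2))))) = Add(Rational(2387, 2), Mul(Rational(231, 4), Pow(2, Rational(1, 2)))) ≈ 1275.2)
Mul(Function('u')(217), Pow(Add(n, Mul(-1, -5004)), -1)) = Mul(-242, Pow(Add(Add(Rational(2387, 2), Mul(Rational(231, 4), Pow(2, Rational(1, 2)))), Mul(-1, -5004)), -1)) = Mul(-242, Pow(Add(Add(Rational(2387, 2), Mul(Rational(231, 4), Pow(2, Rational(1, 2)))), 5004), -1)) = Mul(-242, Pow(Add(Rational(12395, 2), Mul(Rational(231, 4), Pow(2, Rational(1, 2)))), -1))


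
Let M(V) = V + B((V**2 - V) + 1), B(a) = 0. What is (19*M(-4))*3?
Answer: -228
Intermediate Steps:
M(V) = V (M(V) = V + 0 = V)
(19*M(-4))*3 = (19*(-4))*3 = -76*3 = -228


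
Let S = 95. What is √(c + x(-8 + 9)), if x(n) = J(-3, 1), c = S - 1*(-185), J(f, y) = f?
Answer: √277 ≈ 16.643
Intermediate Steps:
c = 280 (c = 95 - 1*(-185) = 95 + 185 = 280)
x(n) = -3
√(c + x(-8 + 9)) = √(280 - 3) = √277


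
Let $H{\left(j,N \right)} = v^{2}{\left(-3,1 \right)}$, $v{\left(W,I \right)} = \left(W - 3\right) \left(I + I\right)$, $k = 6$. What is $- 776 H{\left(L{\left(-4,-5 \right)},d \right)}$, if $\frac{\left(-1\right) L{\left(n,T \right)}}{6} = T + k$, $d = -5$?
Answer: $-111744$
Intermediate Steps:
$L{\left(n,T \right)} = -36 - 6 T$ ($L{\left(n,T \right)} = - 6 \left(T + 6\right) = - 6 \left(6 + T\right) = -36 - 6 T$)
$v{\left(W,I \right)} = 2 I \left(-3 + W\right)$ ($v{\left(W,I \right)} = \left(-3 + W\right) 2 I = 2 I \left(-3 + W\right)$)
$H{\left(j,N \right)} = 144$ ($H{\left(j,N \right)} = \left(2 \cdot 1 \left(-3 - 3\right)\right)^{2} = \left(2 \cdot 1 \left(-6\right)\right)^{2} = \left(-12\right)^{2} = 144$)
$- 776 H{\left(L{\left(-4,-5 \right)},d \right)} = \left(-776\right) 144 = -111744$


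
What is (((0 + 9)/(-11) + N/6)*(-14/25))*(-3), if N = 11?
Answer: 469/275 ≈ 1.7055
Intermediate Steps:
(((0 + 9)/(-11) + N/6)*(-14/25))*(-3) = (((0 + 9)/(-11) + 11/6)*(-14/25))*(-3) = ((9*(-1/11) + 11*(1/6))*(-14*1/25))*(-3) = ((-9/11 + 11/6)*(-14/25))*(-3) = ((67/66)*(-14/25))*(-3) = -469/825*(-3) = 469/275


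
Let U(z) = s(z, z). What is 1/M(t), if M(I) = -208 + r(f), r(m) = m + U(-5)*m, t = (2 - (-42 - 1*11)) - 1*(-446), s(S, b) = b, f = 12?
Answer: -1/256 ≈ -0.0039063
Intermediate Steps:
U(z) = z
t = 501 (t = (2 - (-42 - 11)) + 446 = (2 - 1*(-53)) + 446 = (2 + 53) + 446 = 55 + 446 = 501)
r(m) = -4*m (r(m) = m - 5*m = -4*m)
M(I) = -256 (M(I) = -208 - 4*12 = -208 - 48 = -256)
1/M(t) = 1/(-256) = -1/256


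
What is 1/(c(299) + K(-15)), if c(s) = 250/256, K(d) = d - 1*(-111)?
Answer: 128/12413 ≈ 0.010312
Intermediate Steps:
K(d) = 111 + d (K(d) = d + 111 = 111 + d)
c(s) = 125/128 (c(s) = 250*(1/256) = 125/128)
1/(c(299) + K(-15)) = 1/(125/128 + (111 - 15)) = 1/(125/128 + 96) = 1/(12413/128) = 128/12413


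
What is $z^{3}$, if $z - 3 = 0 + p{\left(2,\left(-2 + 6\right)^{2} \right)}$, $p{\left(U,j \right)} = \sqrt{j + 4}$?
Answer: $207 + 94 \sqrt{5} \approx 417.19$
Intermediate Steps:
$p{\left(U,j \right)} = \sqrt{4 + j}$
$z = 3 + 2 \sqrt{5}$ ($z = 3 + \left(0 + \sqrt{4 + \left(-2 + 6\right)^{2}}\right) = 3 + \left(0 + \sqrt{4 + 4^{2}}\right) = 3 + \left(0 + \sqrt{4 + 16}\right) = 3 + \left(0 + \sqrt{20}\right) = 3 + \left(0 + 2 \sqrt{5}\right) = 3 + 2 \sqrt{5} \approx 7.4721$)
$z^{3} = \left(3 + 2 \sqrt{5}\right)^{3}$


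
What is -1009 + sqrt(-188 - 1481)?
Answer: -1009 + I*sqrt(1669) ≈ -1009.0 + 40.853*I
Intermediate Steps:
-1009 + sqrt(-188 - 1481) = -1009 + sqrt(-1669) = -1009 + I*sqrt(1669)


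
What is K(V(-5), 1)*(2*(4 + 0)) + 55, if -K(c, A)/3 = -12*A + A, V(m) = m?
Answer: 319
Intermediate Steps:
K(c, A) = 33*A (K(c, A) = -3*(-12*A + A) = -(-33)*A = 33*A)
K(V(-5), 1)*(2*(4 + 0)) + 55 = (33*1)*(2*(4 + 0)) + 55 = 33*(2*4) + 55 = 33*8 + 55 = 264 + 55 = 319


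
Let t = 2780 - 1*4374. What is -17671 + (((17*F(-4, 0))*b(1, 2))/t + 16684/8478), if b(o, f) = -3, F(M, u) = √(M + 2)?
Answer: -74899027/4239 + 51*I*√2/1594 ≈ -17669.0 + 0.045248*I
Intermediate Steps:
F(M, u) = √(2 + M)
t = -1594 (t = 2780 - 4374 = -1594)
-17671 + (((17*F(-4, 0))*b(1, 2))/t + 16684/8478) = -17671 + (((17*√(2 - 4))*(-3))/(-1594) + 16684/8478) = -17671 + (((17*√(-2))*(-3))*(-1/1594) + 16684*(1/8478)) = -17671 + (((17*(I*√2))*(-3))*(-1/1594) + 8342/4239) = -17671 + (((17*I*√2)*(-3))*(-1/1594) + 8342/4239) = -17671 + (-51*I*√2*(-1/1594) + 8342/4239) = -17671 + (51*I*√2/1594 + 8342/4239) = -17671 + (8342/4239 + 51*I*√2/1594) = -74899027/4239 + 51*I*√2/1594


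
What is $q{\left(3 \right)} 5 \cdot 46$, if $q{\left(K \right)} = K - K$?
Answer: $0$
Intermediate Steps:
$q{\left(K \right)} = 0$
$q{\left(3 \right)} 5 \cdot 46 = 0 \cdot 5 \cdot 46 = 0 \cdot 230 = 0$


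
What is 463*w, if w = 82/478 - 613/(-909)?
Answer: 85088288/217251 ≈ 391.66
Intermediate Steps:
w = 183776/217251 (w = 82*(1/478) - 613*(-1/909) = 41/239 + 613/909 = 183776/217251 ≈ 0.84592)
463*w = 463*(183776/217251) = 85088288/217251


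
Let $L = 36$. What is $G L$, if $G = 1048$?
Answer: $37728$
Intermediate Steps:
$G L = 1048 \cdot 36 = 37728$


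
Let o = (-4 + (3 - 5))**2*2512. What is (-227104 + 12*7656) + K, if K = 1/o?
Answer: -12229300223/90432 ≈ -1.3523e+5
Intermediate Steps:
o = 90432 (o = (-4 - 2)**2*2512 = (-6)**2*2512 = 36*2512 = 90432)
K = 1/90432 ≈ 1.1058e-5
(-227104 + 12*7656) + K = (-227104 + 12*7656) + 1/90432 = (-227104 + 91872) + 1/90432 = -135232 + 1/90432 = -12229300223/90432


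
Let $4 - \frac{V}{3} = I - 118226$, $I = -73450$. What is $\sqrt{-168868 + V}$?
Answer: $2 \sqrt{101543} \approx 637.32$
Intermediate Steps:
$V = 575040$ ($V = 12 - 3 \left(-73450 - 118226\right) = 12 - -575028 = 12 + 575028 = 575040$)
$\sqrt{-168868 + V} = \sqrt{-168868 + 575040} = \sqrt{406172} = 2 \sqrt{101543}$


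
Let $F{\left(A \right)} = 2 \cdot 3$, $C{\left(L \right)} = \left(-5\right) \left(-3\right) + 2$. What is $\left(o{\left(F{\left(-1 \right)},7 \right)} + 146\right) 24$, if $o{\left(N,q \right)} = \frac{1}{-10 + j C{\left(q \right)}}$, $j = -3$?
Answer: $\frac{213720}{61} \approx 3503.6$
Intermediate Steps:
$C{\left(L \right)} = 17$ ($C{\left(L \right)} = 15 + 2 = 17$)
$F{\left(A \right)} = 6$
$o{\left(N,q \right)} = - \frac{1}{61}$ ($o{\left(N,q \right)} = \frac{1}{-10 - 51} = \frac{1}{-61} = - \frac{1}{61}$)
$\left(o{\left(F{\left(-1 \right)},7 \right)} + 146\right) 24 = \left(- \frac{1}{61} + 146\right) 24 = \frac{8905}{61} \cdot 24 = \frac{213720}{61}$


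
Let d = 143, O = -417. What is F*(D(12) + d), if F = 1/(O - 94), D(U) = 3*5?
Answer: -158/511 ≈ -0.30920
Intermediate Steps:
D(U) = 15
F = -1/511 (F = 1/(-417 - 94) = 1/(-511) = -1/511 ≈ -0.0019569)
F*(D(12) + d) = -(15 + 143)/511 = -1/511*158 = -158/511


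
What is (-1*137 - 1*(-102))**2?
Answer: 1225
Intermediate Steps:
(-1*137 - 1*(-102))**2 = (-137 + 102)**2 = (-35)**2 = 1225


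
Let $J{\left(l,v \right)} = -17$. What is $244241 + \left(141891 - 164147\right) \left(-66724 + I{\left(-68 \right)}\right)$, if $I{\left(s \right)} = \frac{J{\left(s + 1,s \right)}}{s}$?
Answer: $1485248021$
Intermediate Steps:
$I{\left(s \right)} = - \frac{17}{s}$
$244241 + \left(141891 - 164147\right) \left(-66724 + I{\left(-68 \right)}\right) = 244241 + \left(141891 - 164147\right) \left(-66724 - \frac{17}{-68}\right) = 244241 - 22256 \left(-66724 - - \frac{1}{4}\right) = 244241 - 22256 \left(-66724 + \frac{1}{4}\right) = 244241 - -1485003780 = 244241 + 1485003780 = 1485248021$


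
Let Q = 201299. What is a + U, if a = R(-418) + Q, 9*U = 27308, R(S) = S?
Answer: 1835237/9 ≈ 2.0392e+5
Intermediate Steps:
U = 27308/9 (U = (⅑)*27308 = 27308/9 ≈ 3034.2)
a = 200881 (a = -418 + 201299 = 200881)
a + U = 200881 + 27308/9 = 1835237/9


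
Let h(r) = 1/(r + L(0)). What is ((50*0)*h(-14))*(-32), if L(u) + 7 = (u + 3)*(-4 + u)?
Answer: 0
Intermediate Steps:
L(u) = -7 + (-4 + u)*(3 + u) (L(u) = -7 + (u + 3)*(-4 + u) = -7 + (3 + u)*(-4 + u) = -7 + (-4 + u)*(3 + u))
h(r) = 1/(-19 + r) (h(r) = 1/(r + (-19 + 0² - 1*0)) = 1/(r + (-19 + 0 + 0)) = 1/(r - 19) = 1/(-19 + r))
((50*0)*h(-14))*(-32) = ((50*0)/(-19 - 14))*(-32) = (0/(-33))*(-32) = (0*(-1/33))*(-32) = 0*(-32) = 0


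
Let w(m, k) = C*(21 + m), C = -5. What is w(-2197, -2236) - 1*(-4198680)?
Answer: 4209560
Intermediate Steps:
w(m, k) = -105 - 5*m (w(m, k) = -5*(21 + m) = -105 - 5*m)
w(-2197, -2236) - 1*(-4198680) = (-105 - 5*(-2197)) - 1*(-4198680) = (-105 + 10985) + 4198680 = 10880 + 4198680 = 4209560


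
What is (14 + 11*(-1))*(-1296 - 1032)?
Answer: -6984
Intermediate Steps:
(14 + 11*(-1))*(-1296 - 1032) = (14 - 11)*(-2328) = 3*(-2328) = -6984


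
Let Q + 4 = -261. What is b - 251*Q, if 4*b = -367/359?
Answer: 95515173/1436 ≈ 66515.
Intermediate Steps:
Q = -265 (Q = -4 - 261 = -265)
b = -367/1436 (b = (-367/359)/4 = (-367*1/359)/4 = (1/4)*(-367/359) = -367/1436 ≈ -0.25557)
b - 251*Q = -367/1436 - 251*(-265) = -367/1436 + 66515 = 95515173/1436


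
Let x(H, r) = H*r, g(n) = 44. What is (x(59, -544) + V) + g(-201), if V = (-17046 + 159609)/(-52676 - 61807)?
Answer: -1223183893/38161 ≈ -32053.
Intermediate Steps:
V = -47521/38161 (V = 142563/(-114483) = 142563*(-1/114483) = -47521/38161 ≈ -1.2453)
(x(59, -544) + V) + g(-201) = (59*(-544) - 47521/38161) + 44 = (-32096 - 47521/38161) + 44 = -1224862977/38161 + 44 = -1223183893/38161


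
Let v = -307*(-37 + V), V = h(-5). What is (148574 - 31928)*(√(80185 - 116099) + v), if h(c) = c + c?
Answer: 1683085134 + 116646*I*√35914 ≈ 1.6831e+9 + 2.2106e+7*I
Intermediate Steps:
h(c) = 2*c
V = -10 (V = 2*(-5) = -10)
v = 14429 (v = -307*(-37 - 10) = -307*(-47) = 14429)
(148574 - 31928)*(√(80185 - 116099) + v) = (148574 - 31928)*(√(80185 - 116099) + 14429) = 116646*(√(-35914) + 14429) = 116646*(I*√35914 + 14429) = 116646*(14429 + I*√35914) = 1683085134 + 116646*I*√35914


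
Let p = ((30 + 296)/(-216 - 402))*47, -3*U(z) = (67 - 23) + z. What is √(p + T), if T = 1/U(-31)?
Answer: 2*I*√100947210/4017 ≈ 5.0024*I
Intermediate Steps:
U(z) = -44/3 - z/3 (U(z) = -((67 - 23) + z)/3 = -(44 + z)/3 = -44/3 - z/3)
T = -3/13 (T = 1/(-44/3 - ⅓*(-31)) = 1/(-44/3 + 31/3) = 1/(-13/3) = -3/13 ≈ -0.23077)
p = -7661/309 (p = (326/(-618))*47 = (326*(-1/618))*47 = -163/309*47 = -7661/309 ≈ -24.793)
√(p + T) = √(-7661/309 - 3/13) = √(-100520/4017) = 2*I*√100947210/4017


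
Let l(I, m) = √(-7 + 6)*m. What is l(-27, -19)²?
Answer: -361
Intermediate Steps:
l(I, m) = I*m (l(I, m) = √(-1)*m = I*m)
l(-27, -19)² = (I*(-19))² = (-19*I)² = -361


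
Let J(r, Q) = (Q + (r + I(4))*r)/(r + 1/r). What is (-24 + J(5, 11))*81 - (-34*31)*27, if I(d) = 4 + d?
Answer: 360072/13 ≈ 27698.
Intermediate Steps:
J(r, Q) = (Q + r*(8 + r))/(r + 1/r) (J(r, Q) = (Q + (r + (4 + 4))*r)/(r + 1/r) = (Q + (r + 8)*r)/(r + 1/r) = (Q + (8 + r)*r)/(r + 1/r) = (Q + r*(8 + r))/(r + 1/r))
(-24 + J(5, 11))*81 - (-34*31)*27 = (-24 + 5*(11 + 5**2 + 8*5)/(1 + 5**2))*81 - (-34*31)*27 = (-24 + 5*(11 + 25 + 40)/(1 + 25))*81 - (-1054)*27 = (-24 + 5*76/26)*81 - 1*(-28458) = (-24 + 5*(1/26)*76)*81 + 28458 = (-24 + 190/13)*81 + 28458 = -122/13*81 + 28458 = -9882/13 + 28458 = 360072/13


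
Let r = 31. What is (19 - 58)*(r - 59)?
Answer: 1092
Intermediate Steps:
(19 - 58)*(r - 59) = (19 - 58)*(31 - 59) = -39*(-28) = 1092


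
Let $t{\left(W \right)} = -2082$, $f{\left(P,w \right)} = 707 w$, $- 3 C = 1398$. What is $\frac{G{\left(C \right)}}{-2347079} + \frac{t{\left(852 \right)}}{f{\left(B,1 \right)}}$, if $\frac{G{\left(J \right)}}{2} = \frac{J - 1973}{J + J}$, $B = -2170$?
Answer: $- \frac{325309419303}{110467620214} \approx -2.9448$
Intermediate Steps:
$C = -466$ ($C = \left(- \frac{1}{3}\right) 1398 = -466$)
$G{\left(J \right)} = \frac{-1973 + J}{J}$ ($G{\left(J \right)} = 2 \frac{J - 1973}{J + J} = 2 \frac{-1973 + J}{2 J} = \frac{-1973 + J}{J}$)
$\frac{G{\left(C \right)}}{-2347079} + \frac{t{\left(852 \right)}}{f{\left(B,1 \right)}} = \frac{\frac{1}{-466} \left(-1973 - 466\right)}{-2347079} - \frac{2082}{707 \cdot 1} = \left(- \frac{1}{466}\right) \left(-2439\right) \left(- \frac{1}{2347079}\right) - \frac{2082}{707} = \frac{2439}{466} \left(- \frac{1}{2347079}\right) - \frac{2082}{707} = - \frac{2439}{1093738814} - \frac{2082}{707} = - \frac{325309419303}{110467620214}$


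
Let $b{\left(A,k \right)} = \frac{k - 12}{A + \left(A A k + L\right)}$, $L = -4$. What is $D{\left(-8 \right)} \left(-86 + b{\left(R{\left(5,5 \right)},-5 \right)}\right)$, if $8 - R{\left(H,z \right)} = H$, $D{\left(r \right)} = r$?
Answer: $\frac{15756}{23} \approx 685.04$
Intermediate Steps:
$R{\left(H,z \right)} = 8 - H$
$b{\left(A,k \right)} = \frac{-12 + k}{-4 + A + k A^{2}}$ ($b{\left(A,k \right)} = \frac{k - 12}{A + \left(A A k - 4\right)} = \frac{-12 + k}{A + \left(A^{2} k - 4\right)} = \frac{-12 + k}{A + \left(k A^{2} - 4\right)} = \frac{-12 + k}{A + \left(-4 + k A^{2}\right)} = \frac{-12 + k}{-4 + A + k A^{2}}$)
$D{\left(-8 \right)} \left(-86 + b{\left(R{\left(5,5 \right)},-5 \right)}\right) = - 8 \left(-86 + \frac{-12 - 5}{-4 + \left(8 - 5\right) - 5 \left(8 - 5\right)^{2}}\right) = - 8 \left(-86 + \frac{1}{-4 + \left(8 - 5\right) - 5 \left(8 - 5\right)^{2}} \left(-17\right)\right) = - 8 \left(-86 + \frac{1}{-4 + 3 - 5 \cdot 3^{2}} \left(-17\right)\right) = - 8 \left(-86 + \frac{1}{-4 + 3 - 45} \left(-17\right)\right) = - 8 \left(-86 + \frac{1}{-46} \left(-17\right)\right) = - 8 \left(-86 - - \frac{17}{46}\right) = - 8 \left(-86 + \frac{17}{46}\right) = \left(-8\right) \left(- \frac{3939}{46}\right) = \frac{15756}{23}$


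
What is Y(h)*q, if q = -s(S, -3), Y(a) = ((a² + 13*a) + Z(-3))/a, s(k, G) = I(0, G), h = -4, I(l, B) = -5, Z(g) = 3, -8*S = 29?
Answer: 165/4 ≈ 41.250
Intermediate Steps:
S = -29/8 (S = -⅛*29 = -29/8 ≈ -3.6250)
s(k, G) = -5
Y(a) = (3 + a² + 13*a)/a (Y(a) = ((a² + 13*a) + 3)/a = (3 + a² + 13*a)/a)
q = 5 (q = -1*(-5) = 5)
Y(h)*q = (13 - 4 + 3/(-4))*5 = (13 - 4 + 3*(-¼))*5 = (13 - 4 - ¾)*5 = (33/4)*5 = 165/4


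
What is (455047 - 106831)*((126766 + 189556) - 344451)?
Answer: -9794967864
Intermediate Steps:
(455047 - 106831)*((126766 + 189556) - 344451) = 348216*(316322 - 344451) = 348216*(-28129) = -9794967864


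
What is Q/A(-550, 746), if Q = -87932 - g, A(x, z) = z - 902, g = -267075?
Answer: -179143/156 ≈ -1148.4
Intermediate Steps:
A(x, z) = -902 + z
Q = 179143 (Q = -87932 - 1*(-267075) = -87932 + 267075 = 179143)
Q/A(-550, 746) = 179143/(-902 + 746) = 179143/(-156) = 179143*(-1/156) = -179143/156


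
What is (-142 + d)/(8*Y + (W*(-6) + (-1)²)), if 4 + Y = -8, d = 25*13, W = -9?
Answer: -183/41 ≈ -4.4634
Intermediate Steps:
d = 325
Y = -12 (Y = -4 - 8 = -12)
(-142 + d)/(8*Y + (W*(-6) + (-1)²)) = (-142 + 325)/(8*(-12) + (-9*(-6) + (-1)²)) = 183/(-96 + (54 + 1)) = 183/(-96 + 55) = 183/(-41) = 183*(-1/41) = -183/41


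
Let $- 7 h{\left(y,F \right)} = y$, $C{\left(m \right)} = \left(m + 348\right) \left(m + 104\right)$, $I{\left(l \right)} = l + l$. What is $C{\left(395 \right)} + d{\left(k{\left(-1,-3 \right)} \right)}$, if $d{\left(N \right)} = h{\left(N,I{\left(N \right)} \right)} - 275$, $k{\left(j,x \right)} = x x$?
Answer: $\frac{2593365}{7} \approx 3.7048 \cdot 10^{5}$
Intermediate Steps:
$I{\left(l \right)} = 2 l$
$k{\left(j,x \right)} = x^{2}$
$C{\left(m \right)} = \left(104 + m\right) \left(348 + m\right)$ ($C{\left(m \right)} = \left(348 + m\right) \left(104 + m\right) = \left(104 + m\right) \left(348 + m\right)$)
$h{\left(y,F \right)} = - \frac{y}{7}$
$d{\left(N \right)} = -275 - \frac{N}{7}$ ($d{\left(N \right)} = - \frac{N}{7} - 275 = -275 - \frac{N}{7}$)
$C{\left(395 \right)} + d{\left(k{\left(-1,-3 \right)} \right)} = \left(36192 + 395^{2} + 452 \cdot 395\right) - \left(275 + \frac{\left(-3\right)^{2}}{7}\right) = \left(36192 + 156025 + 178540\right) - \frac{1934}{7} = 370757 - \frac{1934}{7} = \frac{2593365}{7}$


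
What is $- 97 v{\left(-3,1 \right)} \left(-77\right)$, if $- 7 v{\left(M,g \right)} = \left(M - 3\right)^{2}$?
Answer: $-38412$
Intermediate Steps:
$v{\left(M,g \right)} = - \frac{\left(-3 + M\right)^{2}}{7}$ ($v{\left(M,g \right)} = - \frac{\left(M - 3\right)^{2}}{7} = - \frac{\left(-3 + M\right)^{2}}{7}$)
$- 97 v{\left(-3,1 \right)} \left(-77\right) = - 97 \left(- \frac{\left(-3 - 3\right)^{2}}{7}\right) \left(-77\right) = - 97 \left(- \frac{\left(-6\right)^{2}}{7}\right) \left(-77\right) = - 97 \left(\left(- \frac{1}{7}\right) 36\right) \left(-77\right) = \left(-97\right) \left(- \frac{36}{7}\right) \left(-77\right) = \frac{3492}{7} \left(-77\right) = -38412$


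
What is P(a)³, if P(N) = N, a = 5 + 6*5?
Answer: 42875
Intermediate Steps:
a = 35 (a = 5 + 30 = 35)
P(a)³ = 35³ = 42875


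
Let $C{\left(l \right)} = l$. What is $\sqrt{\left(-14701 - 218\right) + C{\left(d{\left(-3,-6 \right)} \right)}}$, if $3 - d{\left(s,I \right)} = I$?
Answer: $i \sqrt{14910} \approx 122.11 i$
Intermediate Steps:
$d{\left(s,I \right)} = 3 - I$
$\sqrt{\left(-14701 - 218\right) + C{\left(d{\left(-3,-6 \right)} \right)}} = \sqrt{\left(-14701 - 218\right) + \left(3 - -6\right)} = \sqrt{\left(-14701 - 218\right) + \left(3 + 6\right)} = \sqrt{-14919 + 9} = \sqrt{-14910} = i \sqrt{14910}$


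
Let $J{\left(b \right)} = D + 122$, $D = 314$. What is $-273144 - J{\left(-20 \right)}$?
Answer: $-273580$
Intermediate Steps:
$J{\left(b \right)} = 436$ ($J{\left(b \right)} = 314 + 122 = 436$)
$-273144 - J{\left(-20 \right)} = -273144 - 436 = -273580$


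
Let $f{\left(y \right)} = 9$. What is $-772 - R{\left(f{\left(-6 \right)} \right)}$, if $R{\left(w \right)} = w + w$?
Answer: $-790$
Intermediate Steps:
$R{\left(w \right)} = 2 w$
$-772 - R{\left(f{\left(-6 \right)} \right)} = -772 - 2 \cdot 9 = -772 - 18 = -790$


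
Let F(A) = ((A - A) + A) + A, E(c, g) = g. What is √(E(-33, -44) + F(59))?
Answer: √74 ≈ 8.6023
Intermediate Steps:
F(A) = 2*A (F(A) = (0 + A) + A = A + A = 2*A)
√(E(-33, -44) + F(59)) = √(-44 + 2*59) = √(-44 + 118) = √74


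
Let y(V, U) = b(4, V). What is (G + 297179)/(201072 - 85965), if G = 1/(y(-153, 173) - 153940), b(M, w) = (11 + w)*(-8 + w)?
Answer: 12984542987/5029331782 ≈ 2.5818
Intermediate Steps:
b(M, w) = (-8 + w)*(11 + w)
y(V, U) = -88 + V² + 3*V
G = -1/131078 (G = 1/((-88 + (-153)² + 3*(-153)) - 153940) = 1/((-88 + 23409 - 459) - 153940) = 1/(22862 - 153940) = 1/(-131078) = -1/131078 ≈ -7.6290e-6)
(G + 297179)/(201072 - 85965) = (-1/131078 + 297179)/(201072 - 85965) = (38953628961/131078)/115107 = (38953628961/131078)*(1/115107) = 12984542987/5029331782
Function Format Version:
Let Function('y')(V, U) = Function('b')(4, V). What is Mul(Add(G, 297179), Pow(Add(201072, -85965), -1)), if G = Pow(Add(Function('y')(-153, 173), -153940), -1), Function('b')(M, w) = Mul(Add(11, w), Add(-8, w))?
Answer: Rational(12984542987, 5029331782) ≈ 2.5818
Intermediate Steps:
Function('b')(M, w) = Mul(Add(-8, w), Add(11, w))
Function('y')(V, U) = Add(-88, Pow(V, 2), Mul(3, V))
G = Rational(-1, 131078) (G = Pow(Add(Add(-88, Pow(-153, 2), Mul(3, -153)), -153940), -1) = Pow(Add(Add(-88, 23409, -459), -153940), -1) = Pow(Add(22862, -153940), -1) = Pow(-131078, -1) = Rational(-1, 131078) ≈ -7.6290e-6)
Mul(Add(G, 297179), Pow(Add(201072, -85965), -1)) = Mul(Add(Rational(-1, 131078), 297179), Pow(Add(201072, -85965), -1)) = Mul(Rational(38953628961, 131078), Pow(115107, -1)) = Mul(Rational(38953628961, 131078), Rational(1, 115107)) = Rational(12984542987, 5029331782)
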